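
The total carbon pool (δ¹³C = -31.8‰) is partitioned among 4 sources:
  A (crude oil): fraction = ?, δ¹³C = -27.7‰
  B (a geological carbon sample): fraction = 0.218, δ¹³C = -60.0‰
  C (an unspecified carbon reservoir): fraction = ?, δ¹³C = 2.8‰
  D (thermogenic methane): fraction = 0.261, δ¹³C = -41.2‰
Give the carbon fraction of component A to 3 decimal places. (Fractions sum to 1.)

0.309

Let f_A and f_C be the unknown fractions; fractions sum to 1 so f_A + f_C = 0.521.
Mass balance: Σ fᵢ·δᵢ = δ_bulk ⇒ f_A·(-27.7) + f_C·(2.8) = -31.8 − (-23.833) = -7.967
Substitute f_C = 0.521 − f_A:
f_A·(-27.7 − 2.8) = -7.967 − 0.521×(2.8) = -9.426
f_A = -9.426 / -30.5 = 0.3090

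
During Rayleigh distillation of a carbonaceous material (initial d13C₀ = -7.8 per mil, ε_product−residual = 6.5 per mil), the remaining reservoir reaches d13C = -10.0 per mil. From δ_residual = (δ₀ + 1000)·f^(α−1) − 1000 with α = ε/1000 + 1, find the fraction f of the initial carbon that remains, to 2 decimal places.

α − 1 = ε/1000 = 0.0065
(δ_res + 1000)/(δ₀ + 1000) = (-10.0 + 1000)/(-7.8 + 1000) = 990.0/992.2 = 0.997783
f = 0.997783^(1/0.0065) = exp(ln(0.997783)/0.0065) = exp(-0.00222/0.0065)
f = exp(-0.3415) = 0.7107

0.71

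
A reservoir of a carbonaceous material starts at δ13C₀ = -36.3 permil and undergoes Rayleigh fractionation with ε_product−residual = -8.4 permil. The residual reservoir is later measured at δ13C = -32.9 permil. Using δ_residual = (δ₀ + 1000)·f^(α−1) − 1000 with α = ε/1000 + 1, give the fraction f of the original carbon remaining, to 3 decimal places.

0.658

α − 1 = ε/1000 = -0.0084
(δ_res + 1000)/(δ₀ + 1000) = (-32.9 + 1000)/(-36.3 + 1000) = 967.1/963.7 = 1.003528
f = 1.003528^(1/-0.0084) = exp(ln(1.003528)/-0.0084) = exp(0.00352/-0.0084)
f = exp(-0.4193) = 0.6575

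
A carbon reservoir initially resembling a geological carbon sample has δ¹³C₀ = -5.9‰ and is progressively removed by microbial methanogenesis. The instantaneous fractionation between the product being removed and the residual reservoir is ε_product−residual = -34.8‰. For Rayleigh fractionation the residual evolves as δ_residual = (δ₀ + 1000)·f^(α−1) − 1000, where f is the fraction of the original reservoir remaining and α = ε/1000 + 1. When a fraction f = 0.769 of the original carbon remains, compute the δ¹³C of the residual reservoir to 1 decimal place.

Rayleigh residual: δ_res = (δ₀ + 1000)·f^(α−1) − 1000
α = ε/1000 + 1 = 0.96520, so α − 1 = -0.03480
f^(α−1) = 0.769^(-0.03480) = 1.009183
δ_res = (-5.9 + 1000) × 1.009183 − 1000 = 1003.228 − 1000 = 3.23‰

3.2‰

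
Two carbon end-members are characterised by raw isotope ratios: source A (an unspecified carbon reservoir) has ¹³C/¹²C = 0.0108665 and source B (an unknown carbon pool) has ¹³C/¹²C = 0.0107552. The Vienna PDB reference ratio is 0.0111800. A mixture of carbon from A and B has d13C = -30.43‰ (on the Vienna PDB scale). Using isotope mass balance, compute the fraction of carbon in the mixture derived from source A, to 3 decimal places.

0.760

δ_A = (0.0108665/0.0111800 − 1)×1000 = (0.971959 − 1)×1000 = -28.041‰
δ_B = (0.0107552/0.0111800 − 1)×1000 = (0.962004 − 1)×1000 = -37.996‰
f_A = (δ_mix − δ_B)/(δ_A − δ_B) = (-30.43 − (-37.996))/(-28.041 − (-37.996))
f_A = 7.566 / 9.955 = 0.7600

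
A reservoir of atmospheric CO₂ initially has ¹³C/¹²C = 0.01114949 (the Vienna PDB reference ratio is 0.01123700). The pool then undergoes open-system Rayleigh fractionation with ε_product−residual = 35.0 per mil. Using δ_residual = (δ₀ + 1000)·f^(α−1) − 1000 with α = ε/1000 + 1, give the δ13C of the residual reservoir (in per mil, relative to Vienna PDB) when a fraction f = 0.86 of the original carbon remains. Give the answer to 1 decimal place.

-13.0 per mil

δ₀ = (0.01114949/0.01123700 − 1)×1000 = (0.992212 − 1)×1000 = -7.788 per mil
α − 1 = ε/1000 = 0.0350
f^(α−1) = 0.86^(0.0350) = 0.994735
δ_res = (-7.788 + 1000) × 0.994735 − 1000 = 986.988 − 1000 = -13.01 per mil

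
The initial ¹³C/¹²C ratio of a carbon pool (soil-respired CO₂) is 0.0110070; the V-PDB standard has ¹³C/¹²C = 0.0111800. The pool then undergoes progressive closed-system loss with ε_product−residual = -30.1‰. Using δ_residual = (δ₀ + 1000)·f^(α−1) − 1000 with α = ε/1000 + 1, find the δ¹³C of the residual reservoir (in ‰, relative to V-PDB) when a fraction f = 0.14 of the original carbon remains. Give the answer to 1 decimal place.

44.5‰

δ₀ = (0.0110070/0.0111800 − 1)×1000 = (0.984526 − 1)×1000 = -15.474‰
α − 1 = ε/1000 = -0.0301
f^(α−1) = 0.14^(-0.0301) = 1.060966
δ_res = (-15.474 + 1000) × 1.060966 − 1000 = 1044.549 − 1000 = 44.55‰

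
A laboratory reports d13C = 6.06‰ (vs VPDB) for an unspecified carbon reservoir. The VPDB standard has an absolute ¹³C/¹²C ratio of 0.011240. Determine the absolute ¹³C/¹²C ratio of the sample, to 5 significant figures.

R_sample = R_standard × (d13C/1000 + 1)
R_sample = 0.011240 × (6.06/1000 + 1) = 0.011240 × 1.006060
R_sample = 0.0113081

0.011308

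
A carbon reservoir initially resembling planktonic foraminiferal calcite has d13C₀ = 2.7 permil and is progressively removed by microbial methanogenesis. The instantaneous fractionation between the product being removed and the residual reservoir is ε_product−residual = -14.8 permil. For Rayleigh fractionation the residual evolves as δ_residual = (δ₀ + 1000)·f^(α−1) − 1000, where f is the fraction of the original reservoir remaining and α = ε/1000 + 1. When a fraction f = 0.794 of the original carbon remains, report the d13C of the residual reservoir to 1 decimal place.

Rayleigh residual: δ_res = (δ₀ + 1000)·f^(α−1) − 1000
α = ε/1000 + 1 = 0.98520, so α − 1 = -0.01480
f^(α−1) = 0.794^(-0.01480) = 1.003420
δ_res = (2.7 + 1000) × 1.003420 − 1000 = 1006.129 − 1000 = 6.13 permil

6.1 permil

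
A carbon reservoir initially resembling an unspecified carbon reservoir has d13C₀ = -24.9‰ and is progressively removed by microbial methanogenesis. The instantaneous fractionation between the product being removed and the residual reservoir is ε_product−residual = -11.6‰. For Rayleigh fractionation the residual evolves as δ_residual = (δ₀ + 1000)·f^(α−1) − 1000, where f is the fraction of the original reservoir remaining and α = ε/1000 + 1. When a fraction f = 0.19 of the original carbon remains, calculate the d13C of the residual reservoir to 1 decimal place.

Rayleigh residual: δ_res = (δ₀ + 1000)·f^(α−1) − 1000
α = ε/1000 + 1 = 0.98840, so α − 1 = -0.01160
f^(α−1) = 0.19^(-0.01160) = 1.019451
δ_res = (-24.9 + 1000) × 1.019451 − 1000 = 994.067 − 1000 = -5.93‰

-5.9‰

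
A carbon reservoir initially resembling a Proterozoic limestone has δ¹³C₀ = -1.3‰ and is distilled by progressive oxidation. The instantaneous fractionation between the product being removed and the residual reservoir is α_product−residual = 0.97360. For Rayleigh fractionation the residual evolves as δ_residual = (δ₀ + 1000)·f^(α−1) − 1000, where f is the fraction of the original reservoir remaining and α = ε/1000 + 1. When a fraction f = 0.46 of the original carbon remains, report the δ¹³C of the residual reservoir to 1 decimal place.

Rayleigh residual: δ_res = (δ₀ + 1000)·f^(α−1) − 1000
α − 1 = -0.02640
f^(α−1) = 0.46^(-0.02640) = 1.020712
δ_res = (-1.3 + 1000) × 1.020712 − 1000 = 1019.385 − 1000 = 19.39‰

19.4‰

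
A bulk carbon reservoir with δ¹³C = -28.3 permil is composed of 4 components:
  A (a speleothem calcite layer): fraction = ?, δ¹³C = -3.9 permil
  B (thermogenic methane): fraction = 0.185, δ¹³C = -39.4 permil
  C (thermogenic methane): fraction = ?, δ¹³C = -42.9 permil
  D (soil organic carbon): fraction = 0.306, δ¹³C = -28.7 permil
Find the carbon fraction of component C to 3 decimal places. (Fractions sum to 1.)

0.263

Let f_C and f_A be the unknown fractions; fractions sum to 1 so f_C + f_A = 0.509.
Mass balance: Σ fᵢ·δᵢ = δ_bulk ⇒ f_C·(-42.9) + f_A·(-3.9) = -28.3 − (-16.071) = -12.229
Substitute f_A = 0.509 − f_C:
f_C·(-42.9 − -3.9) = -12.229 − 0.509×(-3.9) = -10.244
f_C = -10.244 / -39.0 = 0.2627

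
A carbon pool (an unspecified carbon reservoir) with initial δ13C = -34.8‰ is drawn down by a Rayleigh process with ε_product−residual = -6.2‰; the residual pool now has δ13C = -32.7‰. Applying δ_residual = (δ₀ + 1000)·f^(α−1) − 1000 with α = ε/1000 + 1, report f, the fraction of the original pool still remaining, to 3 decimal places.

α − 1 = ε/1000 = -0.0062
(δ_res + 1000)/(δ₀ + 1000) = (-32.7 + 1000)/(-34.8 + 1000) = 967.3/965.2 = 1.002176
f = 1.002176^(1/-0.0062) = exp(ln(1.002176)/-0.0062) = exp(0.00217/-0.0062)
f = exp(-0.3505) = 0.7043

0.704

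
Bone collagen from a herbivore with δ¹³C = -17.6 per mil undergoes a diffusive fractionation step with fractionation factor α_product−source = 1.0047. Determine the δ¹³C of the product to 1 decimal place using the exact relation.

-13.0 per mil

δ_product = (δ_source + 1000)·α − 1000
δ_product = (-17.6 + 1000) × 1.0047 − 1000
δ_product = 987.017 − 1000 = -12.98 per mil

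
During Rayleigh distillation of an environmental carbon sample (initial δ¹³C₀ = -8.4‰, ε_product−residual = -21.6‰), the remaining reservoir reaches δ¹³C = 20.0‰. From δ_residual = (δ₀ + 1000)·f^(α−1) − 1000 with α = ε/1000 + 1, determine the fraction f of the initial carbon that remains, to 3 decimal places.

0.271

α − 1 = ε/1000 = -0.0216
(δ_res + 1000)/(δ₀ + 1000) = (20.0 + 1000)/(-8.4 + 1000) = 1020.0/991.6 = 1.028641
f = 1.028641^(1/-0.0216) = exp(ln(1.028641)/-0.0216) = exp(0.02824/-0.0216)
f = exp(-1.3073) = 0.2705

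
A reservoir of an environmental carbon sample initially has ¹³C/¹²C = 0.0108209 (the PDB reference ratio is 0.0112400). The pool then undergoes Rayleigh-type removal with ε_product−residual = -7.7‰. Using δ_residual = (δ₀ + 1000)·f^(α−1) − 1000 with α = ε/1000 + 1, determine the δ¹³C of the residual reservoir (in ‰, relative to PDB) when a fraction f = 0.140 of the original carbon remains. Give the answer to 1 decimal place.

-22.6‰

δ₀ = (0.0108209/0.0112400 − 1)×1000 = (0.962714 − 1)×1000 = -37.286‰
α − 1 = ε/1000 = -0.0077
f^(α−1) = 0.140^(-0.0077) = 1.015254
δ_res = (-37.286 + 1000) × 1.015254 − 1000 = 977.399 − 1000 = -22.60‰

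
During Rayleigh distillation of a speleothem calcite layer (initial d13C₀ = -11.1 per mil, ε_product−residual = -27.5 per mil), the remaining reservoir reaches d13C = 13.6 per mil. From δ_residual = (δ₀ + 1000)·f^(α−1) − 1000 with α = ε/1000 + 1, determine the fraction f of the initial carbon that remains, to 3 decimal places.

α − 1 = ε/1000 = -0.0275
(δ_res + 1000)/(δ₀ + 1000) = (13.6 + 1000)/(-11.1 + 1000) = 1013.6/988.9 = 1.024977
f = 1.024977^(1/-0.0275) = exp(ln(1.024977)/-0.0275) = exp(0.02467/-0.0275)
f = exp(-0.8971) = 0.4077

0.408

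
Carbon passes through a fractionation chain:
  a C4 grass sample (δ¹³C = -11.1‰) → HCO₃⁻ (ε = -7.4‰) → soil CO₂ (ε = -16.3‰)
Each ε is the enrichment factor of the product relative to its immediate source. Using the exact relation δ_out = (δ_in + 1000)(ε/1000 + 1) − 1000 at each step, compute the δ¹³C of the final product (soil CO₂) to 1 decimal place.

-34.4‰

step 1: δ = (-11.10 + 1000)·(-7.4/1000 + 1) − 1000 = -18.42‰
step 2: δ = (-18.42 + 1000)·(-16.3/1000 + 1) − 1000 = -34.42‰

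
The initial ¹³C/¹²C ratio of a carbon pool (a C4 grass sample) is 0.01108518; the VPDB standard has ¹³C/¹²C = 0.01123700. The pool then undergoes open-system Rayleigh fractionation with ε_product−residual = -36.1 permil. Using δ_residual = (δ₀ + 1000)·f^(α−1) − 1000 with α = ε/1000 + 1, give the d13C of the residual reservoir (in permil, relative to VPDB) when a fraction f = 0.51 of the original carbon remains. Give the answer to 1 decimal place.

δ₀ = (0.01108518/0.01123700 − 1)×1000 = (0.986489 − 1)×1000 = -13.511 permil
α − 1 = ε/1000 = -0.0361
f^(α−1) = 0.51^(-0.0361) = 1.024606
δ_res = (-13.511 + 1000) × 1.024606 − 1000 = 1010.762 − 1000 = 10.76 permil

10.8 permil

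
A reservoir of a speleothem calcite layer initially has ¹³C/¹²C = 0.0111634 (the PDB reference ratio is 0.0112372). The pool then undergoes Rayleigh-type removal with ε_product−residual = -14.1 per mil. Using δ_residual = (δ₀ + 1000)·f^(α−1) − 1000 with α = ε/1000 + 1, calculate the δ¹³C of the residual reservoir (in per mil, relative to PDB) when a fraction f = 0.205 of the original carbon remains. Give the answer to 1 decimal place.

δ₀ = (0.0111634/0.0112372 − 1)×1000 = (0.993433 − 1)×1000 = -6.567 per mil
α − 1 = ε/1000 = -0.0141
f^(α−1) = 0.205^(-0.0141) = 1.022596
δ_res = (-6.567 + 1000) × 1.022596 − 1000 = 1015.881 − 1000 = 15.88 per mil

15.9 per mil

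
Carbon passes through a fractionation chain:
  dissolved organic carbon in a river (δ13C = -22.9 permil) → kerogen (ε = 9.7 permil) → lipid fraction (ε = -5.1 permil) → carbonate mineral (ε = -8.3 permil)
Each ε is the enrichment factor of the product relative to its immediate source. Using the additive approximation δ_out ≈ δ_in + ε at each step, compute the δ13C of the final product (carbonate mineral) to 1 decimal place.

step 1: δ ≈ -22.9 + (9.7) = -13.2 permil
step 2: δ ≈ -13.2 + (-5.1) = -18.3 permil
step 3: δ ≈ -18.3 + (-8.3) = -26.6 permil

-26.6 permil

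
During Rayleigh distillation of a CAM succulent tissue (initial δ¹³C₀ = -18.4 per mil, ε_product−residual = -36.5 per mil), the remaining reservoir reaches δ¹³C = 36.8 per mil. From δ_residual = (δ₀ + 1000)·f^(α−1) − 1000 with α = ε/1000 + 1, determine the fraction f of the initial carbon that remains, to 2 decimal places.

0.22

α − 1 = ε/1000 = -0.0365
(δ_res + 1000)/(δ₀ + 1000) = (36.8 + 1000)/(-18.4 + 1000) = 1036.8/981.6 = 1.056235
f = 1.056235^(1/-0.0365) = exp(ln(1.056235)/-0.0365) = exp(0.05471/-0.0365)
f = exp(-1.4989) = 0.2234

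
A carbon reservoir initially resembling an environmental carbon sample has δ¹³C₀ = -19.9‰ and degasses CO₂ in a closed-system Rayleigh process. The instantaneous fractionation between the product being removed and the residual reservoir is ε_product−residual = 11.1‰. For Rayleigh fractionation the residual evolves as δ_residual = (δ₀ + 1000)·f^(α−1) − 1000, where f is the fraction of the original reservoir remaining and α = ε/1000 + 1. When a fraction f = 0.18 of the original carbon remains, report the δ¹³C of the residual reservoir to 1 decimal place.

-38.4‰

Rayleigh residual: δ_res = (δ₀ + 1000)·f^(α−1) − 1000
α = ε/1000 + 1 = 1.01110, so α − 1 = 0.01110
f^(α−1) = 0.18^(0.01110) = 0.981146
δ_res = (-19.9 + 1000) × 0.981146 − 1000 = 961.621 − 1000 = -38.38‰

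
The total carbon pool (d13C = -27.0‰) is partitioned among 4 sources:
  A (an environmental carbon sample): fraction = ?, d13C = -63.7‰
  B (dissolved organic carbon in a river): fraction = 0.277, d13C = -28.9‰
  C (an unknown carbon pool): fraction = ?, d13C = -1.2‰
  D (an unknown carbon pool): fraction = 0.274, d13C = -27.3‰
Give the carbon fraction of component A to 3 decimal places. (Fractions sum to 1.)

Let f_A and f_C be the unknown fractions; fractions sum to 1 so f_A + f_C = 0.449.
Mass balance: Σ fᵢ·δᵢ = δ_bulk ⇒ f_A·(-63.7) + f_C·(-1.2) = -27.0 − (-15.486) = -11.514
Substitute f_C = 0.449 − f_A:
f_A·(-63.7 − -1.2) = -11.514 − 0.449×(-1.2) = -10.976
f_A = -10.976 / -62.5 = 0.1756

0.176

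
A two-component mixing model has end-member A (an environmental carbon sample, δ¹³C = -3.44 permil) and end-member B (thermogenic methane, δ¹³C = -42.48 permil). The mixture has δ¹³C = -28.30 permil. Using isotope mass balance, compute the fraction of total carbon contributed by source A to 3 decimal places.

0.363

δ_mix = f_A·δ_A + (1 − f_A)·δ_B  ⇒  f_A = (δ_mix − δ_B)/(δ_A − δ_B)
f_A = (-28.30 − (-42.48)) / (-3.44 − (-42.48))
f_A = 14.18 / 39.04 = 0.3632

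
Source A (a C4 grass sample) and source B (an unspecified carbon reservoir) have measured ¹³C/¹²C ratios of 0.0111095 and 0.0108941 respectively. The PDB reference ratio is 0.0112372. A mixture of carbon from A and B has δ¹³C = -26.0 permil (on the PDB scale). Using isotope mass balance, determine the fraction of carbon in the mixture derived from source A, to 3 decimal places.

δ_A = (0.0111095/0.0112372 − 1)×1000 = (0.988636 − 1)×1000 = -11.364 permil
δ_B = (0.0108941/0.0112372 − 1)×1000 = (0.969467 − 1)×1000 = -30.533 permil
f_A = (δ_mix − δ_B)/(δ_A − δ_B) = (-26.0 − (-30.533))/(-11.364 − (-30.533))
f_A = 4.533 / 19.168 = 0.2365

0.236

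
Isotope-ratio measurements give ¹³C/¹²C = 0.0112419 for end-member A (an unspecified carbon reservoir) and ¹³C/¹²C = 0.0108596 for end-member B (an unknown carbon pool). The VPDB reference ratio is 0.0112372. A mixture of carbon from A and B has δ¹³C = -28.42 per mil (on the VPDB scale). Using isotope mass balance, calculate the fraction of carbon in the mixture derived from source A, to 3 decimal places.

δ_A = (0.0112419/0.0112372 − 1)×1000 = (1.000418 − 1)×1000 = 0.418 per mil
δ_B = (0.0108596/0.0112372 − 1)×1000 = (0.966397 − 1)×1000 = -33.603 per mil
f_A = (δ_mix − δ_B)/(δ_A − δ_B) = (-28.42 − (-33.603))/(0.418 − (-33.603))
f_A = 5.183 / 34.021 = 0.1523

0.152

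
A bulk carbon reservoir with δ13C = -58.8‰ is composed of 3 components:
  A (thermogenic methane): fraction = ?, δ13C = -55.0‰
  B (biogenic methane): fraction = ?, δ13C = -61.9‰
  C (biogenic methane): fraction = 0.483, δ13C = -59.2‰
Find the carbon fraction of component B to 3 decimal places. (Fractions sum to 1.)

Let f_B and f_A be the unknown fractions; fractions sum to 1 so f_B + f_A = 0.517.
Mass balance: Σ fᵢ·δᵢ = δ_bulk ⇒ f_B·(-61.9) + f_A·(-55.0) = -58.8 − (-28.594) = -30.206
Substitute f_A = 0.517 − f_B:
f_B·(-61.9 − -55.0) = -30.206 − 0.517×(-55.0) = -1.771
f_B = -1.771 / -6.9 = 0.2567

0.257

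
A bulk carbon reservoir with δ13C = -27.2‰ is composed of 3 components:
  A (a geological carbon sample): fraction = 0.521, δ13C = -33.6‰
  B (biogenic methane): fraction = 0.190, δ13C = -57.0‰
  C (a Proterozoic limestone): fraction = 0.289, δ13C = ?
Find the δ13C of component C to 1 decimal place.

Isotope mass balance: δ_bulk = Σ fᵢ·δᵢ.
-27.2 = 0.521×(-33.6) + 0.190×(-57.0) + 0.289×δ_C
0.289·δ_C = -27.2 − (-28.336) = 1.136
δ_C = 1.136 / 0.289 = 3.93‰

3.9‰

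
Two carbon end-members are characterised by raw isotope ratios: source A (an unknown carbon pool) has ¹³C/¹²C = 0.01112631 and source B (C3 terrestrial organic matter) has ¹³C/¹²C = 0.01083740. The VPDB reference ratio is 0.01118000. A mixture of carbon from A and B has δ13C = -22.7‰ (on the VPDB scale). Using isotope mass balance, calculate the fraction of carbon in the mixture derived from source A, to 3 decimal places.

0.307

δ_A = (0.01112631/0.01118000 − 1)×1000 = (0.995198 − 1)×1000 = -4.802‰
δ_B = (0.01083740/0.01118000 − 1)×1000 = (0.969356 − 1)×1000 = -30.644‰
f_A = (δ_mix − δ_B)/(δ_A − δ_B) = (-22.7 − (-30.644))/(-4.802 − (-30.644))
f_A = 7.944 / 25.842 = 0.3074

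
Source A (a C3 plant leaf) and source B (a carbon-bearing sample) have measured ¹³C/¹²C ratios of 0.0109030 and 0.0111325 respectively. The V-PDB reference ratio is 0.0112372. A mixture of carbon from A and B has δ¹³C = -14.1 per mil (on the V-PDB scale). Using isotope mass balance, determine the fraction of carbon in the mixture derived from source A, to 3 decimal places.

0.234

δ_A = (0.0109030/0.0112372 − 1)×1000 = (0.970259 − 1)×1000 = -29.741 per mil
δ_B = (0.0111325/0.0112372 − 1)×1000 = (0.990683 − 1)×1000 = -9.317 per mil
f_A = (δ_mix − δ_B)/(δ_A − δ_B) = (-14.1 − (-9.317))/(-29.741 − (-9.317))
f_A = -4.783 / -20.423 = 0.2342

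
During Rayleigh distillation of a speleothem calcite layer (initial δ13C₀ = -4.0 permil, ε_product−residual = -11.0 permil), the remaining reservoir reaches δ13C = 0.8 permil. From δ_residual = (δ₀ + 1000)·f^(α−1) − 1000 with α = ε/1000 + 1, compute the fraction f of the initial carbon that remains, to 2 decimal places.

α − 1 = ε/1000 = -0.0110
(δ_res + 1000)/(δ₀ + 1000) = (0.8 + 1000)/(-4.0 + 1000) = 1000.8/996.0 = 1.004819
f = 1.004819^(1/-0.0110) = exp(ln(1.004819)/-0.0110) = exp(0.00481/-0.0110)
f = exp(-0.4371) = 0.6459

0.65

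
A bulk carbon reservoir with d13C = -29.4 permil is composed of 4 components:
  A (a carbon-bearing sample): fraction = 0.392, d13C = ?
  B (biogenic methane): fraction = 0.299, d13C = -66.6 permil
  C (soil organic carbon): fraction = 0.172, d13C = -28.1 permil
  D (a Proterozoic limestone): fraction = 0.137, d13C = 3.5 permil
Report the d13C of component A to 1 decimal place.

Isotope mass balance: δ_bulk = Σ fᵢ·δᵢ.
-29.4 = 0.392×δ_A + 0.299×(-66.6) + 0.172×(-28.1) + 0.137×(3.5)
0.392·δ_A = -29.4 − (-24.267) = -5.133
δ_A = -5.133 / 0.392 = -13.09 permil

-13.1 permil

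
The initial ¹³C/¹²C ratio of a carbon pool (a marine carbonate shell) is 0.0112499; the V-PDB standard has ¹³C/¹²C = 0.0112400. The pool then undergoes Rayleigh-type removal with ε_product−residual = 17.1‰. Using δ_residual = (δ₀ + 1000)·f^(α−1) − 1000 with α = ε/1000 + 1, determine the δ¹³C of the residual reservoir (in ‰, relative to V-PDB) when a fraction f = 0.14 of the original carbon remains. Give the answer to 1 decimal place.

-32.2‰

δ₀ = (0.0112499/0.0112400 − 1)×1000 = (1.000881 − 1)×1000 = 0.881‰
α − 1 = ε/1000 = 0.0171
f^(α−1) = 0.14^(0.0171) = 0.966938
δ_res = (0.881 + 1000) × 0.966938 − 1000 = 967.790 − 1000 = -32.21‰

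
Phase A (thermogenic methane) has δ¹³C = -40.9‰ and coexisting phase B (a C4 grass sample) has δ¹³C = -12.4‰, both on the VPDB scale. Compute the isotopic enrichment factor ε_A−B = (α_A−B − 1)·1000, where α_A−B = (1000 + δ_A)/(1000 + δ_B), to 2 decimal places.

-28.86‰

α_A−B = (1000 + -40.9) / (1000 + -12.4) = 959.1 / 987.6 = 0.971142
ε_A−B = (0.971142 − 1) × 1000 = -28.858‰
(The approximation ε ≈ δ_A − δ_B would give -28.5‰.)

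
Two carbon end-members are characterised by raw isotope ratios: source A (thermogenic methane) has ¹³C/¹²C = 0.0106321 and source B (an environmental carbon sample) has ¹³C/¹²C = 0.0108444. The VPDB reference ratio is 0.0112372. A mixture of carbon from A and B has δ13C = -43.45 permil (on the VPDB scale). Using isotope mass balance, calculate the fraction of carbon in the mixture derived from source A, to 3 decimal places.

δ_A = (0.0106321/0.0112372 − 1)×1000 = (0.946152 − 1)×1000 = -53.848 permil
δ_B = (0.0108444/0.0112372 − 1)×1000 = (0.965045 − 1)×1000 = -34.955 permil
f_A = (δ_mix − δ_B)/(δ_A − δ_B) = (-43.45 − (-34.955))/(-53.848 − (-34.955))
f_A = -8.495 / -18.893 = 0.4496

0.450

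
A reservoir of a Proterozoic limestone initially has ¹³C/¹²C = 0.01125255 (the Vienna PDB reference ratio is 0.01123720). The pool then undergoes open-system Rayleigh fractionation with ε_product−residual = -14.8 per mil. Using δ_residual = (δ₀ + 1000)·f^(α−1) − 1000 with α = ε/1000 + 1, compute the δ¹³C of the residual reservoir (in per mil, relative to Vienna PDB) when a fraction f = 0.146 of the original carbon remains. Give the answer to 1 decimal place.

δ₀ = (0.01125255/0.01123720 − 1)×1000 = (1.001366 − 1)×1000 = 1.366 per mil
α − 1 = ε/1000 = -0.0148
f^(α−1) = 0.146^(-0.0148) = 1.028887
δ_res = (1.366 + 1000) × 1.028887 − 1000 = 1030.292 − 1000 = 30.29 per mil

30.3 per mil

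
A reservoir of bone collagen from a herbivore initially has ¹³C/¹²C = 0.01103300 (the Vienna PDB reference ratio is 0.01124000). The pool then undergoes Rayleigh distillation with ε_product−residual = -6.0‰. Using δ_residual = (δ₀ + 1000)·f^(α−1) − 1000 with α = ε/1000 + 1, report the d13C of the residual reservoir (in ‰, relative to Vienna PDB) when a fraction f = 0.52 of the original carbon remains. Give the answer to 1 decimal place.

δ₀ = (0.01103300/0.01124000 − 1)×1000 = (0.981584 − 1)×1000 = -18.416‰
α − 1 = ε/1000 = -0.0060
f^(α−1) = 0.52^(-0.0060) = 1.003931
δ_res = (-18.416 + 1000) × 1.003931 − 1000 = 985.442 − 1000 = -14.56‰

-14.6‰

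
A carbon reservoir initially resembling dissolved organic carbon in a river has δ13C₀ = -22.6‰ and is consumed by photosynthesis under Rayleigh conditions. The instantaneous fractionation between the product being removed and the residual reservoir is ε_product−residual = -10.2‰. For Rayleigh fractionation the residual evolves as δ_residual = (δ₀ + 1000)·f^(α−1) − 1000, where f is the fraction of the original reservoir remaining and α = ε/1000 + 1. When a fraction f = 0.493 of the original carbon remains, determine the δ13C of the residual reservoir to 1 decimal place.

-15.5‰

Rayleigh residual: δ_res = (δ₀ + 1000)·f^(α−1) − 1000
α = ε/1000 + 1 = 0.98980, so α − 1 = -0.01020
f^(α−1) = 0.493^(-0.01020) = 1.007240
δ_res = (-22.6 + 1000) × 1.007240 − 1000 = 984.476 − 1000 = -15.52‰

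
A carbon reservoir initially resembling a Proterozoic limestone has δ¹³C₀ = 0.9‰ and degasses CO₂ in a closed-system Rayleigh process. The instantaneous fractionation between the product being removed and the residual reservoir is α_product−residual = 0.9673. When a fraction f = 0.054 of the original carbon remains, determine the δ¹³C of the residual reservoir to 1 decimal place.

101.1‰

Rayleigh residual: δ_res = (δ₀ + 1000)·f^(α−1) − 1000
α − 1 = -0.03270
f^(α−1) = 0.054^(-0.03270) = 1.100147
δ_res = (0.9 + 1000) × 1.100147 − 1000 = 1101.137 − 1000 = 101.14‰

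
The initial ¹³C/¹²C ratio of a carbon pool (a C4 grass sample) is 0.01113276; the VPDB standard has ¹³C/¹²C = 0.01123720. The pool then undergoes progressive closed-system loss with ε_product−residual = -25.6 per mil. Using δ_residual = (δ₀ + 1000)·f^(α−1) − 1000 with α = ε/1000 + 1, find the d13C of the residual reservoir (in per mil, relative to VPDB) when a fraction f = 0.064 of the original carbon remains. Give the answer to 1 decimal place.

δ₀ = (0.01113276/0.01123720 − 1)×1000 = (0.990706 − 1)×1000 = -9.294 per mil
α − 1 = ε/1000 = -0.0256
f^(α−1) = 0.064^(-0.0256) = 1.072906
δ_res = (-9.294 + 1000) × 1.072906 − 1000 = 1062.935 − 1000 = 62.93 per mil

62.9 per mil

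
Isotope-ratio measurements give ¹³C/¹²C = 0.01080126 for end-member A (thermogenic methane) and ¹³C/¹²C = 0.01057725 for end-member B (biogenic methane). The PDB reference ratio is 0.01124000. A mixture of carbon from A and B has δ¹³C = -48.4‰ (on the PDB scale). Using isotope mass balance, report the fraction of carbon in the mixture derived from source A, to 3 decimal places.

0.530

δ_A = (0.01080126/0.01124000 − 1)×1000 = (0.960966 − 1)×1000 = -39.034‰
δ_B = (0.01057725/0.01124000 − 1)×1000 = (0.941036 − 1)×1000 = -58.964‰
f_A = (δ_mix − δ_B)/(δ_A − δ_B) = (-48.4 − (-58.964))/(-39.034 − (-58.964))
f_A = 10.564 / 19.930 = 0.5300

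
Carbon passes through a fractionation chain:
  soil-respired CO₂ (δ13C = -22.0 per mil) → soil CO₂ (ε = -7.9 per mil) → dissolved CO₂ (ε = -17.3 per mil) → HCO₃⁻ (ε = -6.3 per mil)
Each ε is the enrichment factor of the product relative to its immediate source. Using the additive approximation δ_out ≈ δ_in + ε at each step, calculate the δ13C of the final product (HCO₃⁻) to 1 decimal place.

-53.5 per mil

step 1: δ ≈ -22.0 + (-7.9) = -29.9 per mil
step 2: δ ≈ -29.9 + (-17.3) = -47.2 per mil
step 3: δ ≈ -47.2 + (-6.3) = -53.5 per mil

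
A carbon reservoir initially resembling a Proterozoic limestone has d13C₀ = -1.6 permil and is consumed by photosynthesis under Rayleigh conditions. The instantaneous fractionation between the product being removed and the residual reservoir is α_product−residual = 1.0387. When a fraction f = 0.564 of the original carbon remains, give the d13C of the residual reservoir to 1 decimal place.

-23.5 permil

Rayleigh residual: δ_res = (δ₀ + 1000)·f^(α−1) − 1000
α − 1 = 0.03870
f^(α−1) = 0.564^(0.03870) = 0.978080
δ_res = (-1.6 + 1000) × 0.978080 − 1000 = 976.515 − 1000 = -23.48 permil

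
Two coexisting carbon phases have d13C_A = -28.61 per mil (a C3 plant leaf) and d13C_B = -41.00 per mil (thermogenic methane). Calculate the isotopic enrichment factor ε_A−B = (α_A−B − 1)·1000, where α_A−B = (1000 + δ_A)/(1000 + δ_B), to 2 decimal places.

12.92 per mil

α_A−B = (1000 + -28.61) / (1000 + -41.00) = 971.39 / 959.00 = 1.012920
ε_A−B = (1.012920 − 1) × 1000 = 12.920 per mil
(The approximation ε ≈ δ_A − δ_B would give 12.39 per mil.)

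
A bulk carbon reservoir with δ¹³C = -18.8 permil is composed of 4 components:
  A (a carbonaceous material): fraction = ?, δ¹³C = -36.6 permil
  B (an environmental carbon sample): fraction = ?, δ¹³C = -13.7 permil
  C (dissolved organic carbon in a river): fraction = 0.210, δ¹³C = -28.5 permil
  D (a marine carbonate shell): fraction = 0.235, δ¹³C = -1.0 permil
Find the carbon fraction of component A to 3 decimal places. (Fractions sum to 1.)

0.217

Let f_A and f_B be the unknown fractions; fractions sum to 1 so f_A + f_B = 0.555.
Mass balance: Σ fᵢ·δᵢ = δ_bulk ⇒ f_A·(-36.6) + f_B·(-13.7) = -18.8 − (-6.220) = -12.580
Substitute f_B = 0.555 − f_A:
f_A·(-36.6 − -13.7) = -12.580 − 0.555×(-13.7) = -4.977
f_A = -4.977 / -22.9 = 0.2173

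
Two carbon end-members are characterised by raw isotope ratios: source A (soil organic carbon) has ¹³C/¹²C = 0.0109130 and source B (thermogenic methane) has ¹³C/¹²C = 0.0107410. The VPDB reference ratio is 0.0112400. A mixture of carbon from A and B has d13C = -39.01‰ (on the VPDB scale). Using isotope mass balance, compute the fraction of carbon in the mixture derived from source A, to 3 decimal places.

0.352

δ_A = (0.0109130/0.0112400 − 1)×1000 = (0.970907 − 1)×1000 = -29.093‰
δ_B = (0.0107410/0.0112400 − 1)×1000 = (0.955605 − 1)×1000 = -44.395‰
f_A = (δ_mix − δ_B)/(δ_A − δ_B) = (-39.01 − (-44.395))/(-29.093 − (-44.395))
f_A = 5.385 / 15.302 = 0.3519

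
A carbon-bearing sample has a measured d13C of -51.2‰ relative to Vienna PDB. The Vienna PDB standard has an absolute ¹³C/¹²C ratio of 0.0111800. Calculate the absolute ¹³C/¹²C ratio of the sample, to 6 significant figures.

0.0106076

R_sample = R_standard × (d13C/1000 + 1)
R_sample = 0.0111800 × (-51.2/1000 + 1) = 0.0111800 × 0.948800
R_sample = 0.0106076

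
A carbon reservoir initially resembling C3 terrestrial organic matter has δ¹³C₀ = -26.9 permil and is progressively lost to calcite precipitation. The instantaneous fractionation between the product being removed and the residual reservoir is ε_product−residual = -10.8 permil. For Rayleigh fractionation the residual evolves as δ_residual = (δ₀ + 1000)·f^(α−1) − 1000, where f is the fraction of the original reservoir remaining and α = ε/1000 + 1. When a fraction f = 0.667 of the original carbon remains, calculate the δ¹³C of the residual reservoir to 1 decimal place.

-22.6 permil

Rayleigh residual: δ_res = (δ₀ + 1000)·f^(α−1) − 1000
α = ε/1000 + 1 = 0.98920, so α − 1 = -0.01080
f^(α−1) = 0.667^(-0.01080) = 1.004383
δ_res = (-26.9 + 1000) × 1.004383 − 1000 = 977.365 − 1000 = -22.63 permil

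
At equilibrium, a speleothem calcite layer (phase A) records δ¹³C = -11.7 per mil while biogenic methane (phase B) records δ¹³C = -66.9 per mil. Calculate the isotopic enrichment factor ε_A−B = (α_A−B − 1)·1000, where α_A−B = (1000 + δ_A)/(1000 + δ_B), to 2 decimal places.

α_A−B = (1000 + -11.7) / (1000 + -66.9) = 988.3 / 933.1 = 1.059158
ε_A−B = (1.059158 − 1) × 1000 = 59.158 per mil
(The approximation ε ≈ δ_A − δ_B would give 55.2 per mil.)

59.16 per mil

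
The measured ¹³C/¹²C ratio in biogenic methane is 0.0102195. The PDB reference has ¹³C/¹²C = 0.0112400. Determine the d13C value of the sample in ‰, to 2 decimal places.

-90.79‰

d13C = (R_sample / R_standard − 1) × 1000
R_sample / R_standard = 0.0102195 / 0.0112400 = 0.909208
d13C = (0.909208 − 1) × 1000 = -90.792‰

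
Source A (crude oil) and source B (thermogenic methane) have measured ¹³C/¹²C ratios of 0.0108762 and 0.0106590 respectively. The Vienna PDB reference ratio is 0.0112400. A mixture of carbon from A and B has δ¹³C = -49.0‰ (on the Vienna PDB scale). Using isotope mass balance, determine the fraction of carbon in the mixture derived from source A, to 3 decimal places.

0.139

δ_A = (0.0108762/0.0112400 − 1)×1000 = (0.967633 − 1)×1000 = -32.367‰
δ_B = (0.0106590/0.0112400 − 1)×1000 = (0.948310 − 1)×1000 = -51.690‰
f_A = (δ_mix − δ_B)/(δ_A − δ_B) = (-49.0 − (-51.690))/(-32.367 − (-51.690))
f_A = 2.690 / 19.324 = 0.1392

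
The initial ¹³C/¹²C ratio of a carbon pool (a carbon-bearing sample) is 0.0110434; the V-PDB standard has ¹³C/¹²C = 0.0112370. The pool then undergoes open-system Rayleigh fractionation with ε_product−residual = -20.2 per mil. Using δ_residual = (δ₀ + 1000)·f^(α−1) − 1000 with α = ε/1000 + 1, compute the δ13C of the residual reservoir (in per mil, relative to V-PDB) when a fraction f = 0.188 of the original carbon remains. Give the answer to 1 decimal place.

δ₀ = (0.0110434/0.0112370 − 1)×1000 = (0.982771 − 1)×1000 = -17.229 per mil
α − 1 = ε/1000 = -0.0202
f^(α−1) = 0.188^(-0.0202) = 1.034337
δ_res = (-17.229 + 1000) × 1.034337 − 1000 = 1016.517 − 1000 = 16.52 per mil

16.5 per mil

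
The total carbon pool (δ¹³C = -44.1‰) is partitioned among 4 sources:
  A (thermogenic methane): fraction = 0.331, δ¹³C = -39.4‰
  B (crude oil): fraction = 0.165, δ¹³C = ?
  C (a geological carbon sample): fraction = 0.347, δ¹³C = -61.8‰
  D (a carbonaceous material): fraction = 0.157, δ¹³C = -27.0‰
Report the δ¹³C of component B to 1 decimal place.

-32.6‰

Isotope mass balance: δ_bulk = Σ fᵢ·δᵢ.
-44.1 = 0.331×(-39.4) + 0.165×δ_B + 0.347×(-61.8) + 0.157×(-27.0)
0.165·δ_B = -44.1 − (-38.725) = -5.375
δ_B = -5.375 / 0.165 = -32.58‰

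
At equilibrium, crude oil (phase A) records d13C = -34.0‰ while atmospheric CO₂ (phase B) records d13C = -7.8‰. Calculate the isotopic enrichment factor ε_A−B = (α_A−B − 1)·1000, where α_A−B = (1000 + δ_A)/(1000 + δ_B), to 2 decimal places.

-26.41‰

α_A−B = (1000 + -34.0) / (1000 + -7.8) = 966.0 / 992.2 = 0.973594
ε_A−B = (0.973594 − 1) × 1000 = -26.406‰
(The approximation ε ≈ δ_A − δ_B would give -26.2‰.)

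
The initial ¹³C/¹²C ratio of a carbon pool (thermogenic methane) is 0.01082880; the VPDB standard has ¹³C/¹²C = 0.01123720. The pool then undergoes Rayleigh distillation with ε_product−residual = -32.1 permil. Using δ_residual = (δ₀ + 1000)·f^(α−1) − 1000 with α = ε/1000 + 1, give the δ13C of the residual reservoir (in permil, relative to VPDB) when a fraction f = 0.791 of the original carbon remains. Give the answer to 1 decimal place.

δ₀ = (0.01082880/0.01123720 − 1)×1000 = (0.963656 − 1)×1000 = -36.344 permil
α − 1 = ε/1000 = -0.0321
f^(α−1) = 0.791^(-0.0321) = 1.007554
δ_res = (-36.344 + 1000) × 1.007554 − 1000 = 970.936 − 1000 = -29.06 permil

-29.1 permil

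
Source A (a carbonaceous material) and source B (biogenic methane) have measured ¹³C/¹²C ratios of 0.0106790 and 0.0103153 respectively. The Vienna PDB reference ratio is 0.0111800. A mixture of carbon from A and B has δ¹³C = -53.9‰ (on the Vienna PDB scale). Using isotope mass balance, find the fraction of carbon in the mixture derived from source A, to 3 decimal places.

0.721

δ_A = (0.0106790/0.0111800 − 1)×1000 = (0.955188 − 1)×1000 = -44.812‰
δ_B = (0.0103153/0.0111800 − 1)×1000 = (0.922657 − 1)×1000 = -77.343‰
f_A = (δ_mix − δ_B)/(δ_A − δ_B) = (-53.9 − (-77.343))/(-44.812 − (-77.343))
f_A = 23.443 / 32.531 = 0.7206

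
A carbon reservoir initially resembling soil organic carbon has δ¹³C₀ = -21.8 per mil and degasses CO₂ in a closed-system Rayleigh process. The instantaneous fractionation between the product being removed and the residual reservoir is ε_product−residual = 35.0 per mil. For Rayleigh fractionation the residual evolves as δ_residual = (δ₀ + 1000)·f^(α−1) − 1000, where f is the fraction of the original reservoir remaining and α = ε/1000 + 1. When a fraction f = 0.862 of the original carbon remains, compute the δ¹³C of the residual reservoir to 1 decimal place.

-26.9 per mil

Rayleigh residual: δ_res = (δ₀ + 1000)·f^(α−1) − 1000
α = ε/1000 + 1 = 1.03500, so α − 1 = 0.03500
f^(α−1) = 0.862^(0.03500) = 0.994816
δ_res = (-21.8 + 1000) × 0.994816 − 1000 = 973.129 − 1000 = -26.87 per mil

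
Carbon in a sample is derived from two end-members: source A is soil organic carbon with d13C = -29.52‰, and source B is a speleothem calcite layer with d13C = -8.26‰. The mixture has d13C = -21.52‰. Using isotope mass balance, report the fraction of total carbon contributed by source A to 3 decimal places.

δ_mix = f_A·δ_A + (1 − f_A)·δ_B  ⇒  f_A = (δ_mix − δ_B)/(δ_A − δ_B)
f_A = (-21.52 − (-8.26)) / (-29.52 − (-8.26))
f_A = -13.26 / -21.26 = 0.6237

0.624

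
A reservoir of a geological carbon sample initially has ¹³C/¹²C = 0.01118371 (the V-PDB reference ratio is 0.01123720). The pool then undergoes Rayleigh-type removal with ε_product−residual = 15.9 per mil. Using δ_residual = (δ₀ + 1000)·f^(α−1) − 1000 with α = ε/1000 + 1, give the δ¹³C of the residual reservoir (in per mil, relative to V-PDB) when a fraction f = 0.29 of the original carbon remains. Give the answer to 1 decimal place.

δ₀ = (0.01118371/0.01123720 − 1)×1000 = (0.995240 − 1)×1000 = -4.760 per mil
α − 1 = ε/1000 = 0.0159
f^(α−1) = 0.29^(0.0159) = 0.980510
δ_res = (-4.760 + 1000) × 0.980510 − 1000 = 975.843 − 1000 = -24.16 per mil

-24.2 per mil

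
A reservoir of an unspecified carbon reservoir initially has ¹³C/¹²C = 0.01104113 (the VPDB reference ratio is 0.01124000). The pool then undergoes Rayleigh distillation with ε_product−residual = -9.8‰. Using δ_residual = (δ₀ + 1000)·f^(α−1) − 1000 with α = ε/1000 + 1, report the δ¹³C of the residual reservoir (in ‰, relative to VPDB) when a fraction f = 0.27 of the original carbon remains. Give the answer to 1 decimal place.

δ₀ = (0.01104113/0.01124000 − 1)×1000 = (0.982307 − 1)×1000 = -17.693‰
α − 1 = ε/1000 = -0.0098
f^(α−1) = 0.27^(-0.0098) = 1.012914
δ_res = (-17.693 + 1000) × 1.012914 − 1000 = 994.993 − 1000 = -5.01‰

-5.0‰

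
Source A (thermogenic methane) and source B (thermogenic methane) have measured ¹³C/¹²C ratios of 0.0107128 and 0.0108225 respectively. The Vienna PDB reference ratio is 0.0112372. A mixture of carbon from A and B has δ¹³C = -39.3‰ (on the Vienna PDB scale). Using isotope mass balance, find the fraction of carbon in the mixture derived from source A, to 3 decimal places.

δ_A = (0.0107128/0.0112372 − 1)×1000 = (0.953334 − 1)×1000 = -46.666‰
δ_B = (0.0108225/0.0112372 − 1)×1000 = (0.963096 − 1)×1000 = -36.904‰
f_A = (δ_mix − δ_B)/(δ_A − δ_B) = (-39.3 − (-36.904))/(-46.666 − (-36.904))
f_A = -2.396 / -9.762 = 0.2454

0.245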